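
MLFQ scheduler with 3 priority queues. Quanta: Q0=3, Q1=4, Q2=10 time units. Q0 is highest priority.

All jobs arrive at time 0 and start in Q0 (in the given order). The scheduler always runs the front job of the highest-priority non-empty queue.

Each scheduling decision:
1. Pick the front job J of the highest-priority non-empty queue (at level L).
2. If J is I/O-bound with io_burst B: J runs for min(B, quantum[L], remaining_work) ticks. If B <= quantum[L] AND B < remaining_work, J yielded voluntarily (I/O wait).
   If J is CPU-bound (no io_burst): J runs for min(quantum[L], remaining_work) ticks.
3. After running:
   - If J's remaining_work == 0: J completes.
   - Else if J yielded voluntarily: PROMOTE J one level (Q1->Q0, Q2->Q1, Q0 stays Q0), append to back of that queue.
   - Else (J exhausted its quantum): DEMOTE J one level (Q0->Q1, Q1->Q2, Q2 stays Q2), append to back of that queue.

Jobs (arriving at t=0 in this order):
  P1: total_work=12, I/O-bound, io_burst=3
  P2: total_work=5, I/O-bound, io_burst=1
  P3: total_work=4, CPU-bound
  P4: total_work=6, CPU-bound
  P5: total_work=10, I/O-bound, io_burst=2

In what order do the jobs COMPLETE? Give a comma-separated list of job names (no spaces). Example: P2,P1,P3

Answer: P1,P2,P5,P3,P4

Derivation:
t=0-3: P1@Q0 runs 3, rem=9, I/O yield, promote→Q0. Q0=[P2,P3,P4,P5,P1] Q1=[] Q2=[]
t=3-4: P2@Q0 runs 1, rem=4, I/O yield, promote→Q0. Q0=[P3,P4,P5,P1,P2] Q1=[] Q2=[]
t=4-7: P3@Q0 runs 3, rem=1, quantum used, demote→Q1. Q0=[P4,P5,P1,P2] Q1=[P3] Q2=[]
t=7-10: P4@Q0 runs 3, rem=3, quantum used, demote→Q1. Q0=[P5,P1,P2] Q1=[P3,P4] Q2=[]
t=10-12: P5@Q0 runs 2, rem=8, I/O yield, promote→Q0. Q0=[P1,P2,P5] Q1=[P3,P4] Q2=[]
t=12-15: P1@Q0 runs 3, rem=6, I/O yield, promote→Q0. Q0=[P2,P5,P1] Q1=[P3,P4] Q2=[]
t=15-16: P2@Q0 runs 1, rem=3, I/O yield, promote→Q0. Q0=[P5,P1,P2] Q1=[P3,P4] Q2=[]
t=16-18: P5@Q0 runs 2, rem=6, I/O yield, promote→Q0. Q0=[P1,P2,P5] Q1=[P3,P4] Q2=[]
t=18-21: P1@Q0 runs 3, rem=3, I/O yield, promote→Q0. Q0=[P2,P5,P1] Q1=[P3,P4] Q2=[]
t=21-22: P2@Q0 runs 1, rem=2, I/O yield, promote→Q0. Q0=[P5,P1,P2] Q1=[P3,P4] Q2=[]
t=22-24: P5@Q0 runs 2, rem=4, I/O yield, promote→Q0. Q0=[P1,P2,P5] Q1=[P3,P4] Q2=[]
t=24-27: P1@Q0 runs 3, rem=0, completes. Q0=[P2,P5] Q1=[P3,P4] Q2=[]
t=27-28: P2@Q0 runs 1, rem=1, I/O yield, promote→Q0. Q0=[P5,P2] Q1=[P3,P4] Q2=[]
t=28-30: P5@Q0 runs 2, rem=2, I/O yield, promote→Q0. Q0=[P2,P5] Q1=[P3,P4] Q2=[]
t=30-31: P2@Q0 runs 1, rem=0, completes. Q0=[P5] Q1=[P3,P4] Q2=[]
t=31-33: P5@Q0 runs 2, rem=0, completes. Q0=[] Q1=[P3,P4] Q2=[]
t=33-34: P3@Q1 runs 1, rem=0, completes. Q0=[] Q1=[P4] Q2=[]
t=34-37: P4@Q1 runs 3, rem=0, completes. Q0=[] Q1=[] Q2=[]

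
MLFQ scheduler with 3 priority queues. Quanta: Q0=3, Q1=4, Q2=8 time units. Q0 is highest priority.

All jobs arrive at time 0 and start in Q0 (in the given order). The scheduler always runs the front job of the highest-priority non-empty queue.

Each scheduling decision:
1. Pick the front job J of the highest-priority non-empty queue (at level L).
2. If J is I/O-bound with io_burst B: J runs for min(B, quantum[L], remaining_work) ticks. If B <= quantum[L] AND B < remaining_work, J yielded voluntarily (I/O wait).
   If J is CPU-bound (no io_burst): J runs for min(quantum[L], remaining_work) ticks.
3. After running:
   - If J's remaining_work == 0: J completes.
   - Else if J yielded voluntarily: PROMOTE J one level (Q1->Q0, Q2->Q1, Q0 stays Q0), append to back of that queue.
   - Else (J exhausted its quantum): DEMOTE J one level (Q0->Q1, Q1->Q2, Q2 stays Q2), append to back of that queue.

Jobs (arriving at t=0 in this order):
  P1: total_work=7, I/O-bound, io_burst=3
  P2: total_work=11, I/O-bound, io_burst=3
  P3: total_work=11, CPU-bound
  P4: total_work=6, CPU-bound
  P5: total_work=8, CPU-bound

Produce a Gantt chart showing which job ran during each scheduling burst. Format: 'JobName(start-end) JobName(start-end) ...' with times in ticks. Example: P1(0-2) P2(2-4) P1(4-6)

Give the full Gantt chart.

Answer: P1(0-3) P2(3-6) P3(6-9) P4(9-12) P5(12-15) P1(15-18) P2(18-21) P1(21-22) P2(22-25) P2(25-27) P3(27-31) P4(31-34) P5(34-38) P3(38-42) P5(42-43)

Derivation:
t=0-3: P1@Q0 runs 3, rem=4, I/O yield, promote→Q0. Q0=[P2,P3,P4,P5,P1] Q1=[] Q2=[]
t=3-6: P2@Q0 runs 3, rem=8, I/O yield, promote→Q0. Q0=[P3,P4,P5,P1,P2] Q1=[] Q2=[]
t=6-9: P3@Q0 runs 3, rem=8, quantum used, demote→Q1. Q0=[P4,P5,P1,P2] Q1=[P3] Q2=[]
t=9-12: P4@Q0 runs 3, rem=3, quantum used, demote→Q1. Q0=[P5,P1,P2] Q1=[P3,P4] Q2=[]
t=12-15: P5@Q0 runs 3, rem=5, quantum used, demote→Q1. Q0=[P1,P2] Q1=[P3,P4,P5] Q2=[]
t=15-18: P1@Q0 runs 3, rem=1, I/O yield, promote→Q0. Q0=[P2,P1] Q1=[P3,P4,P5] Q2=[]
t=18-21: P2@Q0 runs 3, rem=5, I/O yield, promote→Q0. Q0=[P1,P2] Q1=[P3,P4,P5] Q2=[]
t=21-22: P1@Q0 runs 1, rem=0, completes. Q0=[P2] Q1=[P3,P4,P5] Q2=[]
t=22-25: P2@Q0 runs 3, rem=2, I/O yield, promote→Q0. Q0=[P2] Q1=[P3,P4,P5] Q2=[]
t=25-27: P2@Q0 runs 2, rem=0, completes. Q0=[] Q1=[P3,P4,P5] Q2=[]
t=27-31: P3@Q1 runs 4, rem=4, quantum used, demote→Q2. Q0=[] Q1=[P4,P5] Q2=[P3]
t=31-34: P4@Q1 runs 3, rem=0, completes. Q0=[] Q1=[P5] Q2=[P3]
t=34-38: P5@Q1 runs 4, rem=1, quantum used, demote→Q2. Q0=[] Q1=[] Q2=[P3,P5]
t=38-42: P3@Q2 runs 4, rem=0, completes. Q0=[] Q1=[] Q2=[P5]
t=42-43: P5@Q2 runs 1, rem=0, completes. Q0=[] Q1=[] Q2=[]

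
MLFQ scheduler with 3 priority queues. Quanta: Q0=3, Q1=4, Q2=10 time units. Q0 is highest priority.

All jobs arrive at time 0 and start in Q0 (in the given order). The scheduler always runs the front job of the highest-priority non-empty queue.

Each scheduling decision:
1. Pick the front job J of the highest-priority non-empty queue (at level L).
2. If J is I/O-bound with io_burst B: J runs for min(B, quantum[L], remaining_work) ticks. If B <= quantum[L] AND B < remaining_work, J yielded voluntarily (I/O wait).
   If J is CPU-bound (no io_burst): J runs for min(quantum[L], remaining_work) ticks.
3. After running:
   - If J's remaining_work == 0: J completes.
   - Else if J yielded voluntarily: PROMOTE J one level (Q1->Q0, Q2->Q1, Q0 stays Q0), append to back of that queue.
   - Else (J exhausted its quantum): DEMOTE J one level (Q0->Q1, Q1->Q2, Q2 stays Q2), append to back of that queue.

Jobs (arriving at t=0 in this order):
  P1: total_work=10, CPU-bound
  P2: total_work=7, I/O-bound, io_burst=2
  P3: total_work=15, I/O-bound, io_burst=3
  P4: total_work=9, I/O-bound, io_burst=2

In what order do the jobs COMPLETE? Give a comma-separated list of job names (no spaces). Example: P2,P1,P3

t=0-3: P1@Q0 runs 3, rem=7, quantum used, demote→Q1. Q0=[P2,P3,P4] Q1=[P1] Q2=[]
t=3-5: P2@Q0 runs 2, rem=5, I/O yield, promote→Q0. Q0=[P3,P4,P2] Q1=[P1] Q2=[]
t=5-8: P3@Q0 runs 3, rem=12, I/O yield, promote→Q0. Q0=[P4,P2,P3] Q1=[P1] Q2=[]
t=8-10: P4@Q0 runs 2, rem=7, I/O yield, promote→Q0. Q0=[P2,P3,P4] Q1=[P1] Q2=[]
t=10-12: P2@Q0 runs 2, rem=3, I/O yield, promote→Q0. Q0=[P3,P4,P2] Q1=[P1] Q2=[]
t=12-15: P3@Q0 runs 3, rem=9, I/O yield, promote→Q0. Q0=[P4,P2,P3] Q1=[P1] Q2=[]
t=15-17: P4@Q0 runs 2, rem=5, I/O yield, promote→Q0. Q0=[P2,P3,P4] Q1=[P1] Q2=[]
t=17-19: P2@Q0 runs 2, rem=1, I/O yield, promote→Q0. Q0=[P3,P4,P2] Q1=[P1] Q2=[]
t=19-22: P3@Q0 runs 3, rem=6, I/O yield, promote→Q0. Q0=[P4,P2,P3] Q1=[P1] Q2=[]
t=22-24: P4@Q0 runs 2, rem=3, I/O yield, promote→Q0. Q0=[P2,P3,P4] Q1=[P1] Q2=[]
t=24-25: P2@Q0 runs 1, rem=0, completes. Q0=[P3,P4] Q1=[P1] Q2=[]
t=25-28: P3@Q0 runs 3, rem=3, I/O yield, promote→Q0. Q0=[P4,P3] Q1=[P1] Q2=[]
t=28-30: P4@Q0 runs 2, rem=1, I/O yield, promote→Q0. Q0=[P3,P4] Q1=[P1] Q2=[]
t=30-33: P3@Q0 runs 3, rem=0, completes. Q0=[P4] Q1=[P1] Q2=[]
t=33-34: P4@Q0 runs 1, rem=0, completes. Q0=[] Q1=[P1] Q2=[]
t=34-38: P1@Q1 runs 4, rem=3, quantum used, demote→Q2. Q0=[] Q1=[] Q2=[P1]
t=38-41: P1@Q2 runs 3, rem=0, completes. Q0=[] Q1=[] Q2=[]

Answer: P2,P3,P4,P1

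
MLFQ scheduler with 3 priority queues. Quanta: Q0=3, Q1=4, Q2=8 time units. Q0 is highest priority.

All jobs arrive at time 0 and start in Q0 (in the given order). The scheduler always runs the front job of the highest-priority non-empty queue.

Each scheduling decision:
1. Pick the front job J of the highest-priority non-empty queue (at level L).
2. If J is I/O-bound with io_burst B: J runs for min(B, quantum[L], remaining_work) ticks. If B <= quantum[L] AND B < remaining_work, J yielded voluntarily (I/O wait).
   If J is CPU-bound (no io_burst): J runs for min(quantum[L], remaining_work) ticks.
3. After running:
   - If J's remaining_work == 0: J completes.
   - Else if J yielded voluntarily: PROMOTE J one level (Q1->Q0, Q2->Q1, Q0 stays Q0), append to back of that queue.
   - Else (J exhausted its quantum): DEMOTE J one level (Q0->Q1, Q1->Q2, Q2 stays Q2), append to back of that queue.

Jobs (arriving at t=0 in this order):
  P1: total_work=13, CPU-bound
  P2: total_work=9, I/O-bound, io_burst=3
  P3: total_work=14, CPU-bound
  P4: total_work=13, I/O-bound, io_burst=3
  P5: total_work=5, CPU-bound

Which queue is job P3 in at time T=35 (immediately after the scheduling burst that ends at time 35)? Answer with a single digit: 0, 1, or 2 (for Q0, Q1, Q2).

Answer: 1

Derivation:
t=0-3: P1@Q0 runs 3, rem=10, quantum used, demote→Q1. Q0=[P2,P3,P4,P5] Q1=[P1] Q2=[]
t=3-6: P2@Q0 runs 3, rem=6, I/O yield, promote→Q0. Q0=[P3,P4,P5,P2] Q1=[P1] Q2=[]
t=6-9: P3@Q0 runs 3, rem=11, quantum used, demote→Q1. Q0=[P4,P5,P2] Q1=[P1,P3] Q2=[]
t=9-12: P4@Q0 runs 3, rem=10, I/O yield, promote→Q0. Q0=[P5,P2,P4] Q1=[P1,P3] Q2=[]
t=12-15: P5@Q0 runs 3, rem=2, quantum used, demote→Q1. Q0=[P2,P4] Q1=[P1,P3,P5] Q2=[]
t=15-18: P2@Q0 runs 3, rem=3, I/O yield, promote→Q0. Q0=[P4,P2] Q1=[P1,P3,P5] Q2=[]
t=18-21: P4@Q0 runs 3, rem=7, I/O yield, promote→Q0. Q0=[P2,P4] Q1=[P1,P3,P5] Q2=[]
t=21-24: P2@Q0 runs 3, rem=0, completes. Q0=[P4] Q1=[P1,P3,P5] Q2=[]
t=24-27: P4@Q0 runs 3, rem=4, I/O yield, promote→Q0. Q0=[P4] Q1=[P1,P3,P5] Q2=[]
t=27-30: P4@Q0 runs 3, rem=1, I/O yield, promote→Q0. Q0=[P4] Q1=[P1,P3,P5] Q2=[]
t=30-31: P4@Q0 runs 1, rem=0, completes. Q0=[] Q1=[P1,P3,P5] Q2=[]
t=31-35: P1@Q1 runs 4, rem=6, quantum used, demote→Q2. Q0=[] Q1=[P3,P5] Q2=[P1]
t=35-39: P3@Q1 runs 4, rem=7, quantum used, demote→Q2. Q0=[] Q1=[P5] Q2=[P1,P3]
t=39-41: P5@Q1 runs 2, rem=0, completes. Q0=[] Q1=[] Q2=[P1,P3]
t=41-47: P1@Q2 runs 6, rem=0, completes. Q0=[] Q1=[] Q2=[P3]
t=47-54: P3@Q2 runs 7, rem=0, completes. Q0=[] Q1=[] Q2=[]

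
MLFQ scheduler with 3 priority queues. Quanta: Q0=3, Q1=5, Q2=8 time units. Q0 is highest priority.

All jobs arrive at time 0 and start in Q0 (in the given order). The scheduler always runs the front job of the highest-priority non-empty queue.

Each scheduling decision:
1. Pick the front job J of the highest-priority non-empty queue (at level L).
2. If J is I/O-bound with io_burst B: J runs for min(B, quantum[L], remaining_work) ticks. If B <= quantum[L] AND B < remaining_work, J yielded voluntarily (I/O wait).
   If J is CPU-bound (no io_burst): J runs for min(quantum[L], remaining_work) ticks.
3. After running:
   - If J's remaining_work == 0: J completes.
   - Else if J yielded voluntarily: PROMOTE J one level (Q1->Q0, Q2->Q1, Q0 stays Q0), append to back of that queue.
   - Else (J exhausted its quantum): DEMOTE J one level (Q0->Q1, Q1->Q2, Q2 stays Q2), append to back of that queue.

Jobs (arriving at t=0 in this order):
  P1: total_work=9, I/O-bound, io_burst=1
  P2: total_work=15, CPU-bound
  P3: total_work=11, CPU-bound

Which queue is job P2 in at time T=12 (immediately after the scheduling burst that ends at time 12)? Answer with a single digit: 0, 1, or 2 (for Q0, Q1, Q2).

t=0-1: P1@Q0 runs 1, rem=8, I/O yield, promote→Q0. Q0=[P2,P3,P1] Q1=[] Q2=[]
t=1-4: P2@Q0 runs 3, rem=12, quantum used, demote→Q1. Q0=[P3,P1] Q1=[P2] Q2=[]
t=4-7: P3@Q0 runs 3, rem=8, quantum used, demote→Q1. Q0=[P1] Q1=[P2,P3] Q2=[]
t=7-8: P1@Q0 runs 1, rem=7, I/O yield, promote→Q0. Q0=[P1] Q1=[P2,P3] Q2=[]
t=8-9: P1@Q0 runs 1, rem=6, I/O yield, promote→Q0. Q0=[P1] Q1=[P2,P3] Q2=[]
t=9-10: P1@Q0 runs 1, rem=5, I/O yield, promote→Q0. Q0=[P1] Q1=[P2,P3] Q2=[]
t=10-11: P1@Q0 runs 1, rem=4, I/O yield, promote→Q0. Q0=[P1] Q1=[P2,P3] Q2=[]
t=11-12: P1@Q0 runs 1, rem=3, I/O yield, promote→Q0. Q0=[P1] Q1=[P2,P3] Q2=[]
t=12-13: P1@Q0 runs 1, rem=2, I/O yield, promote→Q0. Q0=[P1] Q1=[P2,P3] Q2=[]
t=13-14: P1@Q0 runs 1, rem=1, I/O yield, promote→Q0. Q0=[P1] Q1=[P2,P3] Q2=[]
t=14-15: P1@Q0 runs 1, rem=0, completes. Q0=[] Q1=[P2,P3] Q2=[]
t=15-20: P2@Q1 runs 5, rem=7, quantum used, demote→Q2. Q0=[] Q1=[P3] Q2=[P2]
t=20-25: P3@Q1 runs 5, rem=3, quantum used, demote→Q2. Q0=[] Q1=[] Q2=[P2,P3]
t=25-32: P2@Q2 runs 7, rem=0, completes. Q0=[] Q1=[] Q2=[P3]
t=32-35: P3@Q2 runs 3, rem=0, completes. Q0=[] Q1=[] Q2=[]

Answer: 1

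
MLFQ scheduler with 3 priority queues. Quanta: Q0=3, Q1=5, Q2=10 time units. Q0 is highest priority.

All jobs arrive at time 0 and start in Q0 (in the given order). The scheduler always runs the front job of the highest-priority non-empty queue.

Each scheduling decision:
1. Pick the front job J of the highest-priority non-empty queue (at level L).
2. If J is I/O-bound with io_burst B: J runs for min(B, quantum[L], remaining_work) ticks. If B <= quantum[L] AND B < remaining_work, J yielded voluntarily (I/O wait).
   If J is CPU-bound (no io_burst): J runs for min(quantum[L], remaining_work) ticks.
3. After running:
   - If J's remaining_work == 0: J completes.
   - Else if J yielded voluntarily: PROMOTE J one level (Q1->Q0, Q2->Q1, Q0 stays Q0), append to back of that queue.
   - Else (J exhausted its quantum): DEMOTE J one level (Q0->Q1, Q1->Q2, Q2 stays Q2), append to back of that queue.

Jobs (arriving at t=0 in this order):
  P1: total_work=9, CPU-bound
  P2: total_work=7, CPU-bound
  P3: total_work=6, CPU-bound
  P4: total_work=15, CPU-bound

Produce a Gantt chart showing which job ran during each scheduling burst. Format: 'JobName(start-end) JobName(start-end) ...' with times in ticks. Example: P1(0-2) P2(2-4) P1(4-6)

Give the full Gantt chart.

Answer: P1(0-3) P2(3-6) P3(6-9) P4(9-12) P1(12-17) P2(17-21) P3(21-24) P4(24-29) P1(29-30) P4(30-37)

Derivation:
t=0-3: P1@Q0 runs 3, rem=6, quantum used, demote→Q1. Q0=[P2,P3,P4] Q1=[P1] Q2=[]
t=3-6: P2@Q0 runs 3, rem=4, quantum used, demote→Q1. Q0=[P3,P4] Q1=[P1,P2] Q2=[]
t=6-9: P3@Q0 runs 3, rem=3, quantum used, demote→Q1. Q0=[P4] Q1=[P1,P2,P3] Q2=[]
t=9-12: P4@Q0 runs 3, rem=12, quantum used, demote→Q1. Q0=[] Q1=[P1,P2,P3,P4] Q2=[]
t=12-17: P1@Q1 runs 5, rem=1, quantum used, demote→Q2. Q0=[] Q1=[P2,P3,P4] Q2=[P1]
t=17-21: P2@Q1 runs 4, rem=0, completes. Q0=[] Q1=[P3,P4] Q2=[P1]
t=21-24: P3@Q1 runs 3, rem=0, completes. Q0=[] Q1=[P4] Q2=[P1]
t=24-29: P4@Q1 runs 5, rem=7, quantum used, demote→Q2. Q0=[] Q1=[] Q2=[P1,P4]
t=29-30: P1@Q2 runs 1, rem=0, completes. Q0=[] Q1=[] Q2=[P4]
t=30-37: P4@Q2 runs 7, rem=0, completes. Q0=[] Q1=[] Q2=[]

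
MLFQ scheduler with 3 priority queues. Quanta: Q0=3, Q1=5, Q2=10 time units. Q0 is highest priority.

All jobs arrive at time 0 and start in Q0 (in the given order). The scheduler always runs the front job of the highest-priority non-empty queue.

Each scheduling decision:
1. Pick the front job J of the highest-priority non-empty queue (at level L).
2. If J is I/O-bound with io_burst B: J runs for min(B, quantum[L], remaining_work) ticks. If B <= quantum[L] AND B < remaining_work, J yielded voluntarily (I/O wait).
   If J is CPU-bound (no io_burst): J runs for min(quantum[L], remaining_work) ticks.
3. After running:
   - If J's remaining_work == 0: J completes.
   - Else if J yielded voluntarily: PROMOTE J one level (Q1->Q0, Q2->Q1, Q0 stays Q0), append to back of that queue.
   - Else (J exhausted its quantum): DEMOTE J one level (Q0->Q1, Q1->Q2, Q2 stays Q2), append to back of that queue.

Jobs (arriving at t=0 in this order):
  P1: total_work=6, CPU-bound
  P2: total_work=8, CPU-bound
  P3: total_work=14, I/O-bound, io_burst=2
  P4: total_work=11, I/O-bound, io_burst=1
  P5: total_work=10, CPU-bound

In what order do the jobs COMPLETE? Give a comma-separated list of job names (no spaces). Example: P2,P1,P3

Answer: P3,P4,P1,P2,P5

Derivation:
t=0-3: P1@Q0 runs 3, rem=3, quantum used, demote→Q1. Q0=[P2,P3,P4,P5] Q1=[P1] Q2=[]
t=3-6: P2@Q0 runs 3, rem=5, quantum used, demote→Q1. Q0=[P3,P4,P5] Q1=[P1,P2] Q2=[]
t=6-8: P3@Q0 runs 2, rem=12, I/O yield, promote→Q0. Q0=[P4,P5,P3] Q1=[P1,P2] Q2=[]
t=8-9: P4@Q0 runs 1, rem=10, I/O yield, promote→Q0. Q0=[P5,P3,P4] Q1=[P1,P2] Q2=[]
t=9-12: P5@Q0 runs 3, rem=7, quantum used, demote→Q1. Q0=[P3,P4] Q1=[P1,P2,P5] Q2=[]
t=12-14: P3@Q0 runs 2, rem=10, I/O yield, promote→Q0. Q0=[P4,P3] Q1=[P1,P2,P5] Q2=[]
t=14-15: P4@Q0 runs 1, rem=9, I/O yield, promote→Q0. Q0=[P3,P4] Q1=[P1,P2,P5] Q2=[]
t=15-17: P3@Q0 runs 2, rem=8, I/O yield, promote→Q0. Q0=[P4,P3] Q1=[P1,P2,P5] Q2=[]
t=17-18: P4@Q0 runs 1, rem=8, I/O yield, promote→Q0. Q0=[P3,P4] Q1=[P1,P2,P5] Q2=[]
t=18-20: P3@Q0 runs 2, rem=6, I/O yield, promote→Q0. Q0=[P4,P3] Q1=[P1,P2,P5] Q2=[]
t=20-21: P4@Q0 runs 1, rem=7, I/O yield, promote→Q0. Q0=[P3,P4] Q1=[P1,P2,P5] Q2=[]
t=21-23: P3@Q0 runs 2, rem=4, I/O yield, promote→Q0. Q0=[P4,P3] Q1=[P1,P2,P5] Q2=[]
t=23-24: P4@Q0 runs 1, rem=6, I/O yield, promote→Q0. Q0=[P3,P4] Q1=[P1,P2,P5] Q2=[]
t=24-26: P3@Q0 runs 2, rem=2, I/O yield, promote→Q0. Q0=[P4,P3] Q1=[P1,P2,P5] Q2=[]
t=26-27: P4@Q0 runs 1, rem=5, I/O yield, promote→Q0. Q0=[P3,P4] Q1=[P1,P2,P5] Q2=[]
t=27-29: P3@Q0 runs 2, rem=0, completes. Q0=[P4] Q1=[P1,P2,P5] Q2=[]
t=29-30: P4@Q0 runs 1, rem=4, I/O yield, promote→Q0. Q0=[P4] Q1=[P1,P2,P5] Q2=[]
t=30-31: P4@Q0 runs 1, rem=3, I/O yield, promote→Q0. Q0=[P4] Q1=[P1,P2,P5] Q2=[]
t=31-32: P4@Q0 runs 1, rem=2, I/O yield, promote→Q0. Q0=[P4] Q1=[P1,P2,P5] Q2=[]
t=32-33: P4@Q0 runs 1, rem=1, I/O yield, promote→Q0. Q0=[P4] Q1=[P1,P2,P5] Q2=[]
t=33-34: P4@Q0 runs 1, rem=0, completes. Q0=[] Q1=[P1,P2,P5] Q2=[]
t=34-37: P1@Q1 runs 3, rem=0, completes. Q0=[] Q1=[P2,P5] Q2=[]
t=37-42: P2@Q1 runs 5, rem=0, completes. Q0=[] Q1=[P5] Q2=[]
t=42-47: P5@Q1 runs 5, rem=2, quantum used, demote→Q2. Q0=[] Q1=[] Q2=[P5]
t=47-49: P5@Q2 runs 2, rem=0, completes. Q0=[] Q1=[] Q2=[]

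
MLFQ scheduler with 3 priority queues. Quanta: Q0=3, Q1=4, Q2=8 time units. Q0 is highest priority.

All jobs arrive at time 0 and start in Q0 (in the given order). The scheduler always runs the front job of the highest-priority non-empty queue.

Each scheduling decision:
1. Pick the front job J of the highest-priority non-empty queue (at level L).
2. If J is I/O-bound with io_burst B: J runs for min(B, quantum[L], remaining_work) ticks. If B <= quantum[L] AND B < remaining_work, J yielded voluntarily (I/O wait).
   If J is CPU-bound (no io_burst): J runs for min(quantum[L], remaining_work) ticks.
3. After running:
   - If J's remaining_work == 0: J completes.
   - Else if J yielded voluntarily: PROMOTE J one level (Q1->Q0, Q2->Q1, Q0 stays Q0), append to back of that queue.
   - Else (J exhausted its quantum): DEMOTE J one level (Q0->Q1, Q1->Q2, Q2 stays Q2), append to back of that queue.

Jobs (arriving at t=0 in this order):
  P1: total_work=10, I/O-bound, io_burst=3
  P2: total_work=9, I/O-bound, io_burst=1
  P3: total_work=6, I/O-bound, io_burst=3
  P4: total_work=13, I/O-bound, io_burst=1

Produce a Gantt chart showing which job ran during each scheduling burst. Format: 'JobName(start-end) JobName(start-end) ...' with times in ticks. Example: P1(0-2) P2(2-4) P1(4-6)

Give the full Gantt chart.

Answer: P1(0-3) P2(3-4) P3(4-7) P4(7-8) P1(8-11) P2(11-12) P3(12-15) P4(15-16) P1(16-19) P2(19-20) P4(20-21) P1(21-22) P2(22-23) P4(23-24) P2(24-25) P4(25-26) P2(26-27) P4(27-28) P2(28-29) P4(29-30) P2(30-31) P4(31-32) P2(32-33) P4(33-34) P4(34-35) P4(35-36) P4(36-37) P4(37-38)

Derivation:
t=0-3: P1@Q0 runs 3, rem=7, I/O yield, promote→Q0. Q0=[P2,P3,P4,P1] Q1=[] Q2=[]
t=3-4: P2@Q0 runs 1, rem=8, I/O yield, promote→Q0. Q0=[P3,P4,P1,P2] Q1=[] Q2=[]
t=4-7: P3@Q0 runs 3, rem=3, I/O yield, promote→Q0. Q0=[P4,P1,P2,P3] Q1=[] Q2=[]
t=7-8: P4@Q0 runs 1, rem=12, I/O yield, promote→Q0. Q0=[P1,P2,P3,P4] Q1=[] Q2=[]
t=8-11: P1@Q0 runs 3, rem=4, I/O yield, promote→Q0. Q0=[P2,P3,P4,P1] Q1=[] Q2=[]
t=11-12: P2@Q0 runs 1, rem=7, I/O yield, promote→Q0. Q0=[P3,P4,P1,P2] Q1=[] Q2=[]
t=12-15: P3@Q0 runs 3, rem=0, completes. Q0=[P4,P1,P2] Q1=[] Q2=[]
t=15-16: P4@Q0 runs 1, rem=11, I/O yield, promote→Q0. Q0=[P1,P2,P4] Q1=[] Q2=[]
t=16-19: P1@Q0 runs 3, rem=1, I/O yield, promote→Q0. Q0=[P2,P4,P1] Q1=[] Q2=[]
t=19-20: P2@Q0 runs 1, rem=6, I/O yield, promote→Q0. Q0=[P4,P1,P2] Q1=[] Q2=[]
t=20-21: P4@Q0 runs 1, rem=10, I/O yield, promote→Q0. Q0=[P1,P2,P4] Q1=[] Q2=[]
t=21-22: P1@Q0 runs 1, rem=0, completes. Q0=[P2,P4] Q1=[] Q2=[]
t=22-23: P2@Q0 runs 1, rem=5, I/O yield, promote→Q0. Q0=[P4,P2] Q1=[] Q2=[]
t=23-24: P4@Q0 runs 1, rem=9, I/O yield, promote→Q0. Q0=[P2,P4] Q1=[] Q2=[]
t=24-25: P2@Q0 runs 1, rem=4, I/O yield, promote→Q0. Q0=[P4,P2] Q1=[] Q2=[]
t=25-26: P4@Q0 runs 1, rem=8, I/O yield, promote→Q0. Q0=[P2,P4] Q1=[] Q2=[]
t=26-27: P2@Q0 runs 1, rem=3, I/O yield, promote→Q0. Q0=[P4,P2] Q1=[] Q2=[]
t=27-28: P4@Q0 runs 1, rem=7, I/O yield, promote→Q0. Q0=[P2,P4] Q1=[] Q2=[]
t=28-29: P2@Q0 runs 1, rem=2, I/O yield, promote→Q0. Q0=[P4,P2] Q1=[] Q2=[]
t=29-30: P4@Q0 runs 1, rem=6, I/O yield, promote→Q0. Q0=[P2,P4] Q1=[] Q2=[]
t=30-31: P2@Q0 runs 1, rem=1, I/O yield, promote→Q0. Q0=[P4,P2] Q1=[] Q2=[]
t=31-32: P4@Q0 runs 1, rem=5, I/O yield, promote→Q0. Q0=[P2,P4] Q1=[] Q2=[]
t=32-33: P2@Q0 runs 1, rem=0, completes. Q0=[P4] Q1=[] Q2=[]
t=33-34: P4@Q0 runs 1, rem=4, I/O yield, promote→Q0. Q0=[P4] Q1=[] Q2=[]
t=34-35: P4@Q0 runs 1, rem=3, I/O yield, promote→Q0. Q0=[P4] Q1=[] Q2=[]
t=35-36: P4@Q0 runs 1, rem=2, I/O yield, promote→Q0. Q0=[P4] Q1=[] Q2=[]
t=36-37: P4@Q0 runs 1, rem=1, I/O yield, promote→Q0. Q0=[P4] Q1=[] Q2=[]
t=37-38: P4@Q0 runs 1, rem=0, completes. Q0=[] Q1=[] Q2=[]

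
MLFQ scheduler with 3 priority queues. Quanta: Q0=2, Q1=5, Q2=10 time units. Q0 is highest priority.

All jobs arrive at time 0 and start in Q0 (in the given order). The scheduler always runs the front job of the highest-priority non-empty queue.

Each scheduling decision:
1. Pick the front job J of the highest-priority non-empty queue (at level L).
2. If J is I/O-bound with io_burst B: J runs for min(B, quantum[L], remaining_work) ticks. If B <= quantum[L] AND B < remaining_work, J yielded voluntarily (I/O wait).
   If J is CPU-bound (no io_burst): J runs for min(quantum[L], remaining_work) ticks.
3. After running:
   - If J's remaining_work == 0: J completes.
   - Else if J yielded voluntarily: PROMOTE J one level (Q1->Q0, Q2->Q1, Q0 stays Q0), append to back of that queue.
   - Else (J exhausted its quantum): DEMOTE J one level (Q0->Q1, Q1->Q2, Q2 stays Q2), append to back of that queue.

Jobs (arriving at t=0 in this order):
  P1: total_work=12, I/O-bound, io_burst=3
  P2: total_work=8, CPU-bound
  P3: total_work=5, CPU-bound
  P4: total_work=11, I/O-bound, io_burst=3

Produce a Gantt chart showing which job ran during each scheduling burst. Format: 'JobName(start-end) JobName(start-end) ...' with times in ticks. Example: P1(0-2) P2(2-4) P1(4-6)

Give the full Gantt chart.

t=0-2: P1@Q0 runs 2, rem=10, quantum used, demote→Q1. Q0=[P2,P3,P4] Q1=[P1] Q2=[]
t=2-4: P2@Q0 runs 2, rem=6, quantum used, demote→Q1. Q0=[P3,P4] Q1=[P1,P2] Q2=[]
t=4-6: P3@Q0 runs 2, rem=3, quantum used, demote→Q1. Q0=[P4] Q1=[P1,P2,P3] Q2=[]
t=6-8: P4@Q0 runs 2, rem=9, quantum used, demote→Q1. Q0=[] Q1=[P1,P2,P3,P4] Q2=[]
t=8-11: P1@Q1 runs 3, rem=7, I/O yield, promote→Q0. Q0=[P1] Q1=[P2,P3,P4] Q2=[]
t=11-13: P1@Q0 runs 2, rem=5, quantum used, demote→Q1. Q0=[] Q1=[P2,P3,P4,P1] Q2=[]
t=13-18: P2@Q1 runs 5, rem=1, quantum used, demote→Q2. Q0=[] Q1=[P3,P4,P1] Q2=[P2]
t=18-21: P3@Q1 runs 3, rem=0, completes. Q0=[] Q1=[P4,P1] Q2=[P2]
t=21-24: P4@Q1 runs 3, rem=6, I/O yield, promote→Q0. Q0=[P4] Q1=[P1] Q2=[P2]
t=24-26: P4@Q0 runs 2, rem=4, quantum used, demote→Q1. Q0=[] Q1=[P1,P4] Q2=[P2]
t=26-29: P1@Q1 runs 3, rem=2, I/O yield, promote→Q0. Q0=[P1] Q1=[P4] Q2=[P2]
t=29-31: P1@Q0 runs 2, rem=0, completes. Q0=[] Q1=[P4] Q2=[P2]
t=31-34: P4@Q1 runs 3, rem=1, I/O yield, promote→Q0. Q0=[P4] Q1=[] Q2=[P2]
t=34-35: P4@Q0 runs 1, rem=0, completes. Q0=[] Q1=[] Q2=[P2]
t=35-36: P2@Q2 runs 1, rem=0, completes. Q0=[] Q1=[] Q2=[]

Answer: P1(0-2) P2(2-4) P3(4-6) P4(6-8) P1(8-11) P1(11-13) P2(13-18) P3(18-21) P4(21-24) P4(24-26) P1(26-29) P1(29-31) P4(31-34) P4(34-35) P2(35-36)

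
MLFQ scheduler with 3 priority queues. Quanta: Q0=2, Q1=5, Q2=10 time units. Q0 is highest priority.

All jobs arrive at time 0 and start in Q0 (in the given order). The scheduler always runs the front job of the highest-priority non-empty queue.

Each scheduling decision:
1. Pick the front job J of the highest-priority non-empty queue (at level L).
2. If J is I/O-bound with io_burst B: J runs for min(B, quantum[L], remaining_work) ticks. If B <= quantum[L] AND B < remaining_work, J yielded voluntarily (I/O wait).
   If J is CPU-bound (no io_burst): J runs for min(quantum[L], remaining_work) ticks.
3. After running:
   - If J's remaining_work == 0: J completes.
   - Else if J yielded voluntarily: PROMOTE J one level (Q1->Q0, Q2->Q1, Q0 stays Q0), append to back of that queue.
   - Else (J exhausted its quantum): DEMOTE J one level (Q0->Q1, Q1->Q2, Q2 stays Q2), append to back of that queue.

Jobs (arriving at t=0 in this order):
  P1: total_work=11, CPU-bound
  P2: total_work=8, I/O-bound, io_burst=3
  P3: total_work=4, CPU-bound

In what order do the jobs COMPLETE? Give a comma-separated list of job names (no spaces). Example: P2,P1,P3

Answer: P3,P2,P1

Derivation:
t=0-2: P1@Q0 runs 2, rem=9, quantum used, demote→Q1. Q0=[P2,P3] Q1=[P1] Q2=[]
t=2-4: P2@Q0 runs 2, rem=6, quantum used, demote→Q1. Q0=[P3] Q1=[P1,P2] Q2=[]
t=4-6: P3@Q0 runs 2, rem=2, quantum used, demote→Q1. Q0=[] Q1=[P1,P2,P3] Q2=[]
t=6-11: P1@Q1 runs 5, rem=4, quantum used, demote→Q2. Q0=[] Q1=[P2,P3] Q2=[P1]
t=11-14: P2@Q1 runs 3, rem=3, I/O yield, promote→Q0. Q0=[P2] Q1=[P3] Q2=[P1]
t=14-16: P2@Q0 runs 2, rem=1, quantum used, demote→Q1. Q0=[] Q1=[P3,P2] Q2=[P1]
t=16-18: P3@Q1 runs 2, rem=0, completes. Q0=[] Q1=[P2] Q2=[P1]
t=18-19: P2@Q1 runs 1, rem=0, completes. Q0=[] Q1=[] Q2=[P1]
t=19-23: P1@Q2 runs 4, rem=0, completes. Q0=[] Q1=[] Q2=[]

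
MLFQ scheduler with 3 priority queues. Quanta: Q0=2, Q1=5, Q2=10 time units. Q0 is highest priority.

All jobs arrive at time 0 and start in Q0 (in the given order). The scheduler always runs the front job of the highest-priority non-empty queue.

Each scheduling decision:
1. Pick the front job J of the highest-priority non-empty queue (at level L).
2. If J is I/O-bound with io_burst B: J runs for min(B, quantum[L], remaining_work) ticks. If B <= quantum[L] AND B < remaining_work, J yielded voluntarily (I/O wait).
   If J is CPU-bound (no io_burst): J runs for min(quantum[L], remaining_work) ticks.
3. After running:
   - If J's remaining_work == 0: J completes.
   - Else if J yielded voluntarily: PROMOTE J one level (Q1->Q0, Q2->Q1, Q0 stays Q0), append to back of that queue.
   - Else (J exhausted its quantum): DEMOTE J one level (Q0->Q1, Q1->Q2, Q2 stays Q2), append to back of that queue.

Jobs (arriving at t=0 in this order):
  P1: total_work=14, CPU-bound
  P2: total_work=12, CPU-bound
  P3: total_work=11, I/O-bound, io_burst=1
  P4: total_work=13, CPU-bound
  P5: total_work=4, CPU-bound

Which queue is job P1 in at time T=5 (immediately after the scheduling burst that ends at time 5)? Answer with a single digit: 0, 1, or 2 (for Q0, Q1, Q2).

Answer: 1

Derivation:
t=0-2: P1@Q0 runs 2, rem=12, quantum used, demote→Q1. Q0=[P2,P3,P4,P5] Q1=[P1] Q2=[]
t=2-4: P2@Q0 runs 2, rem=10, quantum used, demote→Q1. Q0=[P3,P4,P5] Q1=[P1,P2] Q2=[]
t=4-5: P3@Q0 runs 1, rem=10, I/O yield, promote→Q0. Q0=[P4,P5,P3] Q1=[P1,P2] Q2=[]
t=5-7: P4@Q0 runs 2, rem=11, quantum used, demote→Q1. Q0=[P5,P3] Q1=[P1,P2,P4] Q2=[]
t=7-9: P5@Q0 runs 2, rem=2, quantum used, demote→Q1. Q0=[P3] Q1=[P1,P2,P4,P5] Q2=[]
t=9-10: P3@Q0 runs 1, rem=9, I/O yield, promote→Q0. Q0=[P3] Q1=[P1,P2,P4,P5] Q2=[]
t=10-11: P3@Q0 runs 1, rem=8, I/O yield, promote→Q0. Q0=[P3] Q1=[P1,P2,P4,P5] Q2=[]
t=11-12: P3@Q0 runs 1, rem=7, I/O yield, promote→Q0. Q0=[P3] Q1=[P1,P2,P4,P5] Q2=[]
t=12-13: P3@Q0 runs 1, rem=6, I/O yield, promote→Q0. Q0=[P3] Q1=[P1,P2,P4,P5] Q2=[]
t=13-14: P3@Q0 runs 1, rem=5, I/O yield, promote→Q0. Q0=[P3] Q1=[P1,P2,P4,P5] Q2=[]
t=14-15: P3@Q0 runs 1, rem=4, I/O yield, promote→Q0. Q0=[P3] Q1=[P1,P2,P4,P5] Q2=[]
t=15-16: P3@Q0 runs 1, rem=3, I/O yield, promote→Q0. Q0=[P3] Q1=[P1,P2,P4,P5] Q2=[]
t=16-17: P3@Q0 runs 1, rem=2, I/O yield, promote→Q0. Q0=[P3] Q1=[P1,P2,P4,P5] Q2=[]
t=17-18: P3@Q0 runs 1, rem=1, I/O yield, promote→Q0. Q0=[P3] Q1=[P1,P2,P4,P5] Q2=[]
t=18-19: P3@Q0 runs 1, rem=0, completes. Q0=[] Q1=[P1,P2,P4,P5] Q2=[]
t=19-24: P1@Q1 runs 5, rem=7, quantum used, demote→Q2. Q0=[] Q1=[P2,P4,P5] Q2=[P1]
t=24-29: P2@Q1 runs 5, rem=5, quantum used, demote→Q2. Q0=[] Q1=[P4,P5] Q2=[P1,P2]
t=29-34: P4@Q1 runs 5, rem=6, quantum used, demote→Q2. Q0=[] Q1=[P5] Q2=[P1,P2,P4]
t=34-36: P5@Q1 runs 2, rem=0, completes. Q0=[] Q1=[] Q2=[P1,P2,P4]
t=36-43: P1@Q2 runs 7, rem=0, completes. Q0=[] Q1=[] Q2=[P2,P4]
t=43-48: P2@Q2 runs 5, rem=0, completes. Q0=[] Q1=[] Q2=[P4]
t=48-54: P4@Q2 runs 6, rem=0, completes. Q0=[] Q1=[] Q2=[]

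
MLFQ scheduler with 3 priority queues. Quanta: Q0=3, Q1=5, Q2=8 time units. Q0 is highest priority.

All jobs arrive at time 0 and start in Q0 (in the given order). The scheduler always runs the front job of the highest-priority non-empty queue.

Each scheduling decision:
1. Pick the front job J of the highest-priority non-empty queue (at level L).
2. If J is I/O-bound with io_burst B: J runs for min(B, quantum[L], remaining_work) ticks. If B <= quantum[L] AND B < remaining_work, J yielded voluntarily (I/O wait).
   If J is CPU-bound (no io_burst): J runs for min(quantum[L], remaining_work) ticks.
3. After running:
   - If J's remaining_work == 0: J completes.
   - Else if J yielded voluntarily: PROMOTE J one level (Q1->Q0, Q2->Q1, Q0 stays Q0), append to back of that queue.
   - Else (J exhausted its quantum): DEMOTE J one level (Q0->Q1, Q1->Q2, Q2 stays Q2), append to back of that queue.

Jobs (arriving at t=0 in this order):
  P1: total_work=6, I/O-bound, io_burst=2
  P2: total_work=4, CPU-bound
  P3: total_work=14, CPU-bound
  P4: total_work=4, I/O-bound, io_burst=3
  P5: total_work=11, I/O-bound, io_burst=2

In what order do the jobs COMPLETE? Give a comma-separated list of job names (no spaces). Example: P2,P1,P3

t=0-2: P1@Q0 runs 2, rem=4, I/O yield, promote→Q0. Q0=[P2,P3,P4,P5,P1] Q1=[] Q2=[]
t=2-5: P2@Q0 runs 3, rem=1, quantum used, demote→Q1. Q0=[P3,P4,P5,P1] Q1=[P2] Q2=[]
t=5-8: P3@Q0 runs 3, rem=11, quantum used, demote→Q1. Q0=[P4,P5,P1] Q1=[P2,P3] Q2=[]
t=8-11: P4@Q0 runs 3, rem=1, I/O yield, promote→Q0. Q0=[P5,P1,P4] Q1=[P2,P3] Q2=[]
t=11-13: P5@Q0 runs 2, rem=9, I/O yield, promote→Q0. Q0=[P1,P4,P5] Q1=[P2,P3] Q2=[]
t=13-15: P1@Q0 runs 2, rem=2, I/O yield, promote→Q0. Q0=[P4,P5,P1] Q1=[P2,P3] Q2=[]
t=15-16: P4@Q0 runs 1, rem=0, completes. Q0=[P5,P1] Q1=[P2,P3] Q2=[]
t=16-18: P5@Q0 runs 2, rem=7, I/O yield, promote→Q0. Q0=[P1,P5] Q1=[P2,P3] Q2=[]
t=18-20: P1@Q0 runs 2, rem=0, completes. Q0=[P5] Q1=[P2,P3] Q2=[]
t=20-22: P5@Q0 runs 2, rem=5, I/O yield, promote→Q0. Q0=[P5] Q1=[P2,P3] Q2=[]
t=22-24: P5@Q0 runs 2, rem=3, I/O yield, promote→Q0. Q0=[P5] Q1=[P2,P3] Q2=[]
t=24-26: P5@Q0 runs 2, rem=1, I/O yield, promote→Q0. Q0=[P5] Q1=[P2,P3] Q2=[]
t=26-27: P5@Q0 runs 1, rem=0, completes. Q0=[] Q1=[P2,P3] Q2=[]
t=27-28: P2@Q1 runs 1, rem=0, completes. Q0=[] Q1=[P3] Q2=[]
t=28-33: P3@Q1 runs 5, rem=6, quantum used, demote→Q2. Q0=[] Q1=[] Q2=[P3]
t=33-39: P3@Q2 runs 6, rem=0, completes. Q0=[] Q1=[] Q2=[]

Answer: P4,P1,P5,P2,P3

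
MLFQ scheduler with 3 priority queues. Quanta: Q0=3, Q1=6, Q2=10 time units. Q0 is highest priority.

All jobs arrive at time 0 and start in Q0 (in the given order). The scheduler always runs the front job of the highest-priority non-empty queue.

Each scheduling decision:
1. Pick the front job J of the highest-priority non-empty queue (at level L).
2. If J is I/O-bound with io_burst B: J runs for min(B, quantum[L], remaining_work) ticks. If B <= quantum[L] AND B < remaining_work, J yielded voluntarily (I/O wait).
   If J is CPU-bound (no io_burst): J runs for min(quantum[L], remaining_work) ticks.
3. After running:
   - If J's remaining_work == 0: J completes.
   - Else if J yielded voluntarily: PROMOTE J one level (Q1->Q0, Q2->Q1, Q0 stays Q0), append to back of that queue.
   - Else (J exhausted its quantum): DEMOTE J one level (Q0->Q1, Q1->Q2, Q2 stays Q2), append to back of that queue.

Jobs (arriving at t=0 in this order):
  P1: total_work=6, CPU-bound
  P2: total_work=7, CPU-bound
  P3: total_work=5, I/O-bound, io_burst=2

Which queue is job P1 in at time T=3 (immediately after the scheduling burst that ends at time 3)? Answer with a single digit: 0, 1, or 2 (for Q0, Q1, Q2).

t=0-3: P1@Q0 runs 3, rem=3, quantum used, demote→Q1. Q0=[P2,P3] Q1=[P1] Q2=[]
t=3-6: P2@Q0 runs 3, rem=4, quantum used, demote→Q1. Q0=[P3] Q1=[P1,P2] Q2=[]
t=6-8: P3@Q0 runs 2, rem=3, I/O yield, promote→Q0. Q0=[P3] Q1=[P1,P2] Q2=[]
t=8-10: P3@Q0 runs 2, rem=1, I/O yield, promote→Q0. Q0=[P3] Q1=[P1,P2] Q2=[]
t=10-11: P3@Q0 runs 1, rem=0, completes. Q0=[] Q1=[P1,P2] Q2=[]
t=11-14: P1@Q1 runs 3, rem=0, completes. Q0=[] Q1=[P2] Q2=[]
t=14-18: P2@Q1 runs 4, rem=0, completes. Q0=[] Q1=[] Q2=[]

Answer: 1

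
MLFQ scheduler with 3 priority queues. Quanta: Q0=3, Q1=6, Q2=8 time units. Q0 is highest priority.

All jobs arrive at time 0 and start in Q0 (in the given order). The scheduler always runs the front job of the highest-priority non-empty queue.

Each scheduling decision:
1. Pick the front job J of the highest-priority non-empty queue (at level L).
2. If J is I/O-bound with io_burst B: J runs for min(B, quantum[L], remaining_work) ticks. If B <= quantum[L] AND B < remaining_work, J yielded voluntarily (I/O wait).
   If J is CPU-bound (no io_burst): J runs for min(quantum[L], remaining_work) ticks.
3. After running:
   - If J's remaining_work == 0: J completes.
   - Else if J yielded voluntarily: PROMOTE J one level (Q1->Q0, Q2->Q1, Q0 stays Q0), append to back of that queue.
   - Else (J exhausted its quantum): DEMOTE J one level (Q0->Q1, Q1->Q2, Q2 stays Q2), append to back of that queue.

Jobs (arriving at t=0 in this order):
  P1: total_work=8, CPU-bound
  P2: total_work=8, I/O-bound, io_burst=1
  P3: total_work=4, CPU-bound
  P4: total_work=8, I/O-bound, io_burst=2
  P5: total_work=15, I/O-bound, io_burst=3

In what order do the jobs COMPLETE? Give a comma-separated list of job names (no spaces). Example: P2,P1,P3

Answer: P4,P5,P2,P1,P3

Derivation:
t=0-3: P1@Q0 runs 3, rem=5, quantum used, demote→Q1. Q0=[P2,P3,P4,P5] Q1=[P1] Q2=[]
t=3-4: P2@Q0 runs 1, rem=7, I/O yield, promote→Q0. Q0=[P3,P4,P5,P2] Q1=[P1] Q2=[]
t=4-7: P3@Q0 runs 3, rem=1, quantum used, demote→Q1. Q0=[P4,P5,P2] Q1=[P1,P3] Q2=[]
t=7-9: P4@Q0 runs 2, rem=6, I/O yield, promote→Q0. Q0=[P5,P2,P4] Q1=[P1,P3] Q2=[]
t=9-12: P5@Q0 runs 3, rem=12, I/O yield, promote→Q0. Q0=[P2,P4,P5] Q1=[P1,P3] Q2=[]
t=12-13: P2@Q0 runs 1, rem=6, I/O yield, promote→Q0. Q0=[P4,P5,P2] Q1=[P1,P3] Q2=[]
t=13-15: P4@Q0 runs 2, rem=4, I/O yield, promote→Q0. Q0=[P5,P2,P4] Q1=[P1,P3] Q2=[]
t=15-18: P5@Q0 runs 3, rem=9, I/O yield, promote→Q0. Q0=[P2,P4,P5] Q1=[P1,P3] Q2=[]
t=18-19: P2@Q0 runs 1, rem=5, I/O yield, promote→Q0. Q0=[P4,P5,P2] Q1=[P1,P3] Q2=[]
t=19-21: P4@Q0 runs 2, rem=2, I/O yield, promote→Q0. Q0=[P5,P2,P4] Q1=[P1,P3] Q2=[]
t=21-24: P5@Q0 runs 3, rem=6, I/O yield, promote→Q0. Q0=[P2,P4,P5] Q1=[P1,P3] Q2=[]
t=24-25: P2@Q0 runs 1, rem=4, I/O yield, promote→Q0. Q0=[P4,P5,P2] Q1=[P1,P3] Q2=[]
t=25-27: P4@Q0 runs 2, rem=0, completes. Q0=[P5,P2] Q1=[P1,P3] Q2=[]
t=27-30: P5@Q0 runs 3, rem=3, I/O yield, promote→Q0. Q0=[P2,P5] Q1=[P1,P3] Q2=[]
t=30-31: P2@Q0 runs 1, rem=3, I/O yield, promote→Q0. Q0=[P5,P2] Q1=[P1,P3] Q2=[]
t=31-34: P5@Q0 runs 3, rem=0, completes. Q0=[P2] Q1=[P1,P3] Q2=[]
t=34-35: P2@Q0 runs 1, rem=2, I/O yield, promote→Q0. Q0=[P2] Q1=[P1,P3] Q2=[]
t=35-36: P2@Q0 runs 1, rem=1, I/O yield, promote→Q0. Q0=[P2] Q1=[P1,P3] Q2=[]
t=36-37: P2@Q0 runs 1, rem=0, completes. Q0=[] Q1=[P1,P3] Q2=[]
t=37-42: P1@Q1 runs 5, rem=0, completes. Q0=[] Q1=[P3] Q2=[]
t=42-43: P3@Q1 runs 1, rem=0, completes. Q0=[] Q1=[] Q2=[]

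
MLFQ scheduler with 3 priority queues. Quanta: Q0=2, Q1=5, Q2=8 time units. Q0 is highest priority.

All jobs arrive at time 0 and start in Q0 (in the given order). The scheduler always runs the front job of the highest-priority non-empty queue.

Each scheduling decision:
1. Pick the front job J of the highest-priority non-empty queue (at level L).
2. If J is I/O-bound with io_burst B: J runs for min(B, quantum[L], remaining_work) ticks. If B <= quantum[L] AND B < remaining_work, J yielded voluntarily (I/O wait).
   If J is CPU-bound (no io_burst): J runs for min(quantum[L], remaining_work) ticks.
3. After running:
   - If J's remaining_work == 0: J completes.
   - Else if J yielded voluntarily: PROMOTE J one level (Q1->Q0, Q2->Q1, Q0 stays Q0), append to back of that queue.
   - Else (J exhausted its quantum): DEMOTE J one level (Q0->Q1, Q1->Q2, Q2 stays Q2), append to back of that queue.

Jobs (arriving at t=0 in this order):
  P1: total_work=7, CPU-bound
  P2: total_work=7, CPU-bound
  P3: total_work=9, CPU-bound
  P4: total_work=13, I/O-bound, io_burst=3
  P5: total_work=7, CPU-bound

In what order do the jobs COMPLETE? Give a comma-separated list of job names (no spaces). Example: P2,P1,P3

Answer: P1,P2,P5,P4,P3

Derivation:
t=0-2: P1@Q0 runs 2, rem=5, quantum used, demote→Q1. Q0=[P2,P3,P4,P5] Q1=[P1] Q2=[]
t=2-4: P2@Q0 runs 2, rem=5, quantum used, demote→Q1. Q0=[P3,P4,P5] Q1=[P1,P2] Q2=[]
t=4-6: P3@Q0 runs 2, rem=7, quantum used, demote→Q1. Q0=[P4,P5] Q1=[P1,P2,P3] Q2=[]
t=6-8: P4@Q0 runs 2, rem=11, quantum used, demote→Q1. Q0=[P5] Q1=[P1,P2,P3,P4] Q2=[]
t=8-10: P5@Q0 runs 2, rem=5, quantum used, demote→Q1. Q0=[] Q1=[P1,P2,P3,P4,P5] Q2=[]
t=10-15: P1@Q1 runs 5, rem=0, completes. Q0=[] Q1=[P2,P3,P4,P5] Q2=[]
t=15-20: P2@Q1 runs 5, rem=0, completes. Q0=[] Q1=[P3,P4,P5] Q2=[]
t=20-25: P3@Q1 runs 5, rem=2, quantum used, demote→Q2. Q0=[] Q1=[P4,P5] Q2=[P3]
t=25-28: P4@Q1 runs 3, rem=8, I/O yield, promote→Q0. Q0=[P4] Q1=[P5] Q2=[P3]
t=28-30: P4@Q0 runs 2, rem=6, quantum used, demote→Q1. Q0=[] Q1=[P5,P4] Q2=[P3]
t=30-35: P5@Q1 runs 5, rem=0, completes. Q0=[] Q1=[P4] Q2=[P3]
t=35-38: P4@Q1 runs 3, rem=3, I/O yield, promote→Q0. Q0=[P4] Q1=[] Q2=[P3]
t=38-40: P4@Q0 runs 2, rem=1, quantum used, demote→Q1. Q0=[] Q1=[P4] Q2=[P3]
t=40-41: P4@Q1 runs 1, rem=0, completes. Q0=[] Q1=[] Q2=[P3]
t=41-43: P3@Q2 runs 2, rem=0, completes. Q0=[] Q1=[] Q2=[]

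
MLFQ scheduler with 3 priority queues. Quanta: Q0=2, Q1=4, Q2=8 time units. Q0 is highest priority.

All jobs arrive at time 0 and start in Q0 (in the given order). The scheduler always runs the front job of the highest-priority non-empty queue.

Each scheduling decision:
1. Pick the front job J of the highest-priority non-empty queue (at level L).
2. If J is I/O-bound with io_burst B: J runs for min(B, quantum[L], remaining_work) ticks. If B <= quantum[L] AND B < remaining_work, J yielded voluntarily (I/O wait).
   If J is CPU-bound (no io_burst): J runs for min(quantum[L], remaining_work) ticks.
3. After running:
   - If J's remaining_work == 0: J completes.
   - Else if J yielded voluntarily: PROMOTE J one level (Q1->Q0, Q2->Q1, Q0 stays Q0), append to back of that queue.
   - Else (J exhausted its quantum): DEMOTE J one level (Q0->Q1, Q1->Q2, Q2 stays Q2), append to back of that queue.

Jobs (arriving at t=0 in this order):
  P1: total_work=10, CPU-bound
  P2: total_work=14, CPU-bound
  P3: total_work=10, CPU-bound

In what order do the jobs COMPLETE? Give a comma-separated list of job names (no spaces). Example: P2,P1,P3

Answer: P1,P2,P3

Derivation:
t=0-2: P1@Q0 runs 2, rem=8, quantum used, demote→Q1. Q0=[P2,P3] Q1=[P1] Q2=[]
t=2-4: P2@Q0 runs 2, rem=12, quantum used, demote→Q1. Q0=[P3] Q1=[P1,P2] Q2=[]
t=4-6: P3@Q0 runs 2, rem=8, quantum used, demote→Q1. Q0=[] Q1=[P1,P2,P3] Q2=[]
t=6-10: P1@Q1 runs 4, rem=4, quantum used, demote→Q2. Q0=[] Q1=[P2,P3] Q2=[P1]
t=10-14: P2@Q1 runs 4, rem=8, quantum used, demote→Q2. Q0=[] Q1=[P3] Q2=[P1,P2]
t=14-18: P3@Q1 runs 4, rem=4, quantum used, demote→Q2. Q0=[] Q1=[] Q2=[P1,P2,P3]
t=18-22: P1@Q2 runs 4, rem=0, completes. Q0=[] Q1=[] Q2=[P2,P3]
t=22-30: P2@Q2 runs 8, rem=0, completes. Q0=[] Q1=[] Q2=[P3]
t=30-34: P3@Q2 runs 4, rem=0, completes. Q0=[] Q1=[] Q2=[]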